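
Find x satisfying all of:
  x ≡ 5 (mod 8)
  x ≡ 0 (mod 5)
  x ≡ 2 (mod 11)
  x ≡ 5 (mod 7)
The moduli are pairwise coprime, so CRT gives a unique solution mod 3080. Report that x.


Product of moduli M = 8 · 5 · 11 · 7 = 3080.
Merge one congruence at a time:
  Start: x ≡ 5 (mod 8).
  Combine with x ≡ 0 (mod 5); new modulus lcm = 40.
    Write x = 5 + 8·t and substitute into x ≡ 0 (mod 5): 8·t ≡ 0 − 5 = -5 (mod 5).
    Reduce coefficients mod 5: 3·t ≡ 0 (mod 5).
    The inverse of 3 mod 5 is 2 (since 3·2 = 6 = 1·5 + 1), so t ≡ 2·0 = 0 ≡ 0 (mod 5).
    Then x = 5 + 8·0 = 5, valid modulo lcm(8, 5) = 40: x ≡ 5 (mod 40).
  Combine with x ≡ 2 (mod 11); new modulus lcm = 440.
    Write x = 5 + 40·t and substitute into x ≡ 2 (mod 11): 40·t ≡ 2 − 5 = -3 (mod 11).
    Reduce coefficients mod 11: 7·t ≡ 8 (mod 11).
    The inverse of 7 mod 11 is 8 (since 7·8 = 56 = 5·11 + 1), so t ≡ 8·8 = 64 ≡ 9 (mod 11).
    Then x = 5 + 40·9 = 365, valid modulo lcm(40, 11) = 440: x ≡ 365 (mod 440).
  Combine with x ≡ 5 (mod 7); new modulus lcm = 3080.
    Write x = 365 + 440·t and substitute into x ≡ 5 (mod 7): 440·t ≡ 5 − 365 = -360 (mod 7).
    Reduce coefficients mod 7: 6·t ≡ 4 (mod 7).
    The inverse of 6 mod 7 is 6 (since 6·6 = 36 = 5·7 + 1), so t ≡ 6·4 = 24 ≡ 3 (mod 7).
    Then x = 365 + 440·3 = 1685, valid modulo lcm(440, 7) = 3080: x ≡ 1685 (mod 3080).
Verify against each original: 1685 mod 8 = 5, 1685 mod 5 = 0, 1685 mod 11 = 2, 1685 mod 7 = 5.

x ≡ 1685 (mod 3080).


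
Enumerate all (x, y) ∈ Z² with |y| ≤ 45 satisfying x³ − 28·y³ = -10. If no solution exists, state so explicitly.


The equation is x³ - 28y³ = -10. For fixed y, x³ = 28·y³ − 10, so a solution requires the RHS to be a perfect cube.
Strategy: iterate y from -45 to 45, compute RHS = 28·y³ − 10, and check whether it is a (positive or negative) perfect cube.
Check small values of y:
  y = 0: RHS = -10 is not a perfect cube.
  y = 1: RHS = 18 is not a perfect cube.
  y = -1: RHS = -38 is not a perfect cube.
  y = 2: RHS = 214 is not a perfect cube.
  y = -2: RHS = -234 is not a perfect cube.
  y = 3: RHS = 746 is not a perfect cube.
  y = -3: RHS = -766 is not a perfect cube.
Continuing the search up to |y| = 45 finds no solutions either.
No (x, y) in the scanned range satisfies the equation.

No integer solutions with |y| ≤ 45.


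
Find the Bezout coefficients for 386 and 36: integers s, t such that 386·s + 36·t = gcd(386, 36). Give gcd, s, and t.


Euclidean algorithm on (386, 36) — divide until remainder is 0:
  386 = 10 · 36 + 26
  36 = 1 · 26 + 10
  26 = 2 · 10 + 6
  10 = 1 · 6 + 4
  6 = 1 · 4 + 2
  4 = 2 · 2 + 0
gcd(386, 36) = 2.
Track Bezout coefficients alongside the remainders: start with r₀ = 386 = a·1 + b·0 (s = 1, t = 0) and r₁ = 36 = a·0 + b·1 (s = 0, t = 1); each new remainder r_{k+1} = r_{k-1} − q_k·r_k inherits s_{k+1} = s_{k-1} − q_k·s_k, t_{k+1} = t_{k-1} − q_k·t_k, so r_k = a·s_k + b·t_k at every step:
  q = 10: r = 26, s = 1 − 10·0 = 1, t = 0 − 10·1 = -10  (check: 386·1 + 36·(-10) = 26)
  q = 1: r = 10, s = 0 − 1·1 = -1, t = 1 − 1·(-10) = 11  (check: 386·(-1) + 36·11 = 10)
  q = 2: r = 6, s = 1 − 2·(-1) = 3, t = -10 − 2·11 = -32  (check: 386·3 + 36·(-32) = 6)
  q = 1: r = 4, s = -1 − 1·3 = -4, t = 11 − 1·(-32) = 43  (check: 386·(-4) + 36·43 = 4)
  q = 1: r = 2, s = 3 − 1·(-4) = 7, t = -32 − 1·43 = -75  (check: 386·7 + 36·(-75) = 2)
The row with r = 2 (the gcd) gives the Bezout coefficients s = 7, t = -75.
Result: 386 · (7) + 36 · (-75) = 2.

gcd(386, 36) = 2; s = 7, t = -75 (check: 386·7 + 36·(-75) = 2).


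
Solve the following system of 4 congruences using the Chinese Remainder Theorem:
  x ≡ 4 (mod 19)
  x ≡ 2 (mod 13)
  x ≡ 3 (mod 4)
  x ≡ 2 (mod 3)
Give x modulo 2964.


Product of moduli M = 19 · 13 · 4 · 3 = 2964.
Merge one congruence at a time:
  Start: x ≡ 4 (mod 19).
  Combine with x ≡ 2 (mod 13); new modulus lcm = 247.
    Write x = 4 + 19·t and substitute into x ≡ 2 (mod 13): 19·t ≡ 2 − 4 = -2 (mod 13).
    Reduce coefficients mod 13: 6·t ≡ 11 (mod 13).
    The inverse of 6 mod 13 is 11 (since 6·11 = 66 = 5·13 + 1), so t ≡ 11·11 = 121 ≡ 4 (mod 13).
    Then x = 4 + 19·4 = 80, valid modulo lcm(19, 13) = 247: x ≡ 80 (mod 247).
  Combine with x ≡ 3 (mod 4); new modulus lcm = 988.
    Write x = 80 + 247·t and substitute into x ≡ 3 (mod 4): 247·t ≡ 3 − 80 = -77 (mod 4).
    Reduce coefficients mod 4: 3·t ≡ 3 (mod 4).
    The inverse of 3 mod 4 is 3 (since 3·3 = 9 = 2·4 + 1), so t ≡ 3·3 = 9 ≡ 1 (mod 4).
    Then x = 80 + 247·1 = 327, valid modulo lcm(247, 4) = 988: x ≡ 327 (mod 988).
  Combine with x ≡ 2 (mod 3); new modulus lcm = 2964.
    Write x = 327 + 988·t and substitute into x ≡ 2 (mod 3): 988·t ≡ 2 − 327 = -325 (mod 3).
    Reduce coefficients mod 3: 1·t ≡ 2 (mod 3).
    So t ≡ 2 (mod 3).
    Then x = 327 + 988·2 = 2303, valid modulo lcm(988, 3) = 2964: x ≡ 2303 (mod 2964).
Verify against each original: 2303 mod 19 = 4, 2303 mod 13 = 2, 2303 mod 4 = 3, 2303 mod 3 = 2.

x ≡ 2303 (mod 2964).


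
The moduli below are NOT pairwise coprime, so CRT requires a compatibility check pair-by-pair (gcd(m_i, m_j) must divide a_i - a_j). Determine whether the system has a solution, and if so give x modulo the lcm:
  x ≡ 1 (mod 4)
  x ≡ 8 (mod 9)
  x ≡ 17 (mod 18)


Moduli 4, 9, 18 are not pairwise coprime, so CRT works modulo lcm(m_i) when all pairwise compatibility conditions hold.
Pairwise compatibility: gcd(m_i, m_j) must divide a_i - a_j for every pair.
Merge one congruence at a time:
  Start: x ≡ 1 (mod 4).
  Combine with x ≡ 8 (mod 9): gcd(4, 9) = 1; 8 - 1 = 7, which IS divisible by 1, so compatible.
    Write x = 1 + 4·t and substitute into x ≡ 8 (mod 9): 4·t ≡ 8 − 1 = 7 (mod 9).
    The inverse of 4 mod 9 is 7 (since 4·7 = 28 = 3·9 + 1), so t ≡ 7·7 = 49 ≡ 4 (mod 9).
    Then x = 1 + 4·4 = 17, valid modulo lcm(4, 9) = 36: x ≡ 17 (mod 36).
  Combine with x ≡ 17 (mod 18): gcd(36, 18) = 18; 17 - 17 = 0, which IS divisible by 18, so compatible.
    Write x = 17 + 36·t and substitute into x ≡ 17 (mod 18): 36·t ≡ 17 − 17 = 0 (mod 18).
    Divide the congruence (and modulus) by g = 18: 2·t ≡ 0 (mod 1).
    Modulo 1 every t works; take t = 0.
    Then x = 17 + 36·0 = 17, valid modulo lcm(36, 18) = 36: x ≡ 17 (mod 36).
Verify: 17 mod 4 = 1, 17 mod 9 = 8, 17 mod 18 = 17.

x ≡ 17 (mod 36).


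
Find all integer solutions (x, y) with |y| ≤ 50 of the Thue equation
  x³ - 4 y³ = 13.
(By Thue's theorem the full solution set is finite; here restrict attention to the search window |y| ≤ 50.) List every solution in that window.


The equation is x³ - 4y³ = 13. For fixed y, x³ = 4·y³ + 13, so a solution requires the RHS to be a perfect cube.
Strategy: iterate y from -50 to 50, compute RHS = 4·y³ + 13, and check whether it is a (positive or negative) perfect cube.
Check small values of y:
  y = 0: RHS = 13 is not a perfect cube.
  y = 1: RHS = 17 is not a perfect cube.
  y = -1: RHS = 9 is not a perfect cube.
  y = 2: RHS = 45 is not a perfect cube.
  y = -2: RHS = -19 is not a perfect cube.
  y = 3: RHS = 121 is not a perfect cube.
  y = -3: RHS = -95 is not a perfect cube.
Continuing the search up to |y| = 50 finds no solutions either.
No (x, y) in the scanned range satisfies the equation.

No integer solutions with |y| ≤ 50.


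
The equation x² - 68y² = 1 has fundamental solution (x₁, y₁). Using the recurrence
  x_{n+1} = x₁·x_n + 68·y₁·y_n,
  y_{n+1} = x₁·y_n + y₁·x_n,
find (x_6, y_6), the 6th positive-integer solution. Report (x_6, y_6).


Step 1: Find the fundamental solution (x₁, y₁) of x² - 68y² = 1.
  Expand √68 as a continued fraction. a₀ = ⌊√68⌋ = 8; iterate m_{k+1} = d_k·a_k − m_k, d_{k+1} = (68 − m_{k+1}²)/d_k, a_{k+1} = ⌊(a₀ + m_{k+1})/d_{k+1}⌋ (starting m₀ = 0, d₀ = 1), with convergents p_k = a_k·p_{k-1} + p_{k-2}, q_k = a_k·q_{k-1} + q_{k-2} (p₋₁ = 1, q₋₁ = 0):
  k = 0: a₀ = 8; p₀/q₀ = 8/1; p₀² − 68·q₀² = 64 − 68 = -4.
  k = 1: m = 8, d = 4, a = ⌊(8 + 8)/4⌋ = 4; p/q = (4·8 + 1)/(4·1 + 0) = 33/4; p² − 68·q² = 1089 − 1088 = 1.
  The first convergent with p² − 68·q² = 1 gives the fundamental solution (x₁, y₁) = (33, 4).
Step 2: Apply the recurrence (x_{n+1}, y_{n+1}) = (x₁x_n + 68y₁y_n, x₁y_n + y₁x_n) repeatedly.
  From (x_1, y_1) = (33, 4): x_2 = 33·33 + 68·4·4 = 2177; y_2 = 33·4 + 4·33 = 264.
  From (x_2, y_2) = (2177, 264): x_3 = 33·2177 + 68·4·264 = 143649; y_3 = 33·264 + 4·2177 = 17420.
  From (x_3, y_3) = (143649, 17420): x_4 = 33·143649 + 68·4·17420 = 9478657; y_4 = 33·17420 + 4·143649 = 1149456.
  From (x_4, y_4) = (9478657, 1149456): x_5 = 33·9478657 + 68·4·1149456 = 625447713; y_5 = 33·1149456 + 4·9478657 = 75846676.
  From (x_5, y_5) = (625447713, 75846676): x_6 = 33·625447713 + 68·4·75846676 = 41270070401; y_6 = 33·75846676 + 4·625447713 = 5004731160.
Step 3: Verify x_6² - 68·y_6² = 1703218710903496300801 - 1703218710903496300800 = 1 (should be 1). ✓

(x_1, y_1) = (33, 4); (x_6, y_6) = (41270070401, 5004731160).


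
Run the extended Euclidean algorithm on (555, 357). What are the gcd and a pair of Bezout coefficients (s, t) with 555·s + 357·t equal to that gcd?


Euclidean algorithm on (555, 357) — divide until remainder is 0:
  555 = 1 · 357 + 198
  357 = 1 · 198 + 159
  198 = 1 · 159 + 39
  159 = 4 · 39 + 3
  39 = 13 · 3 + 0
gcd(555, 357) = 3.
Track Bezout coefficients alongside the remainders: start with r₀ = 555 = a·1 + b·0 (s = 1, t = 0) and r₁ = 357 = a·0 + b·1 (s = 0, t = 1); each new remainder r_{k+1} = r_{k-1} − q_k·r_k inherits s_{k+1} = s_{k-1} − q_k·s_k, t_{k+1} = t_{k-1} − q_k·t_k, so r_k = a·s_k + b·t_k at every step:
  q = 1: r = 198, s = 1 − 1·0 = 1, t = 0 − 1·1 = -1  (check: 555·1 + 357·(-1) = 198)
  q = 1: r = 159, s = 0 − 1·1 = -1, t = 1 − 1·(-1) = 2  (check: 555·(-1) + 357·2 = 159)
  q = 1: r = 39, s = 1 − 1·(-1) = 2, t = -1 − 1·2 = -3  (check: 555·2 + 357·(-3) = 39)
  q = 4: r = 3, s = -1 − 4·2 = -9, t = 2 − 4·(-3) = 14  (check: 555·(-9) + 357·14 = 3)
The row with r = 3 (the gcd) gives the Bezout coefficients s = -9, t = 14.
Result: 555 · (-9) + 357 · (14) = 3.

gcd(555, 357) = 3; s = -9, t = 14 (check: 555·(-9) + 357·14 = 3).


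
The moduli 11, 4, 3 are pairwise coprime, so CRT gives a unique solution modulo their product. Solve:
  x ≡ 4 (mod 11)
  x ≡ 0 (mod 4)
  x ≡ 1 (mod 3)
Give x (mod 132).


Moduli 11, 4, 3 are pairwise coprime; by CRT there is a unique solution modulo M = 11 · 4 · 3 = 132.
Solve pairwise, accumulating the modulus:
  Start with x ≡ 4 (mod 11).
  Combine with x ≡ 0 (mod 4): since gcd(11, 4) = 1, we get a unique residue mod 44.
    Write x = 4 + 11·t and substitute into x ≡ 0 (mod 4): 11·t ≡ 0 − 4 = -4 (mod 4).
    Reduce coefficients mod 4: 3·t ≡ 0 (mod 4).
    The inverse of 3 mod 4 is 3 (since 3·3 = 9 = 2·4 + 1), so t ≡ 3·0 = 0 ≡ 0 (mod 4).
    Then x = 4 + 11·0 = 4, valid modulo lcm(11, 4) = 44: x ≡ 4 (mod 44).
  Combine with x ≡ 1 (mod 3): since gcd(44, 3) = 1, we get a unique residue mod 132.
    Write x = 4 + 44·t and substitute into x ≡ 1 (mod 3): 44·t ≡ 1 − 4 = -3 (mod 3).
    Reduce coefficients mod 3: 2·t ≡ 0 (mod 3).
    The inverse of 2 mod 3 is 2 (since 2·2 = 4 = 1·3 + 1), so t ≡ 2·0 = 0 ≡ 0 (mod 3).
    Then x = 4 + 44·0 = 4, valid modulo lcm(44, 3) = 132: x ≡ 4 (mod 132).
Verify: 4 mod 11 = 4 ✓, 4 mod 4 = 0 ✓, 4 mod 3 = 1 ✓.

x ≡ 4 (mod 132).


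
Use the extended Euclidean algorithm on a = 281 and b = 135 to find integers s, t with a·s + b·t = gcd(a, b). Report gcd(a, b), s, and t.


Euclidean algorithm on (281, 135) — divide until remainder is 0:
  281 = 2 · 135 + 11
  135 = 12 · 11 + 3
  11 = 3 · 3 + 2
  3 = 1 · 2 + 1
  2 = 2 · 1 + 0
gcd(281, 135) = 1.
Track Bezout coefficients alongside the remainders: start with r₀ = 281 = a·1 + b·0 (s = 1, t = 0) and r₁ = 135 = a·0 + b·1 (s = 0, t = 1); each new remainder r_{k+1} = r_{k-1} − q_k·r_k inherits s_{k+1} = s_{k-1} − q_k·s_k, t_{k+1} = t_{k-1} − q_k·t_k, so r_k = a·s_k + b·t_k at every step:
  q = 2: r = 11, s = 1 − 2·0 = 1, t = 0 − 2·1 = -2  (check: 281·1 + 135·(-2) = 11)
  q = 12: r = 3, s = 0 − 12·1 = -12, t = 1 − 12·(-2) = 25  (check: 281·(-12) + 135·25 = 3)
  q = 3: r = 2, s = 1 − 3·(-12) = 37, t = -2 − 3·25 = -77  (check: 281·37 + 135·(-77) = 2)
  q = 1: r = 1, s = -12 − 1·37 = -49, t = 25 − 1·(-77) = 102  (check: 281·(-49) + 135·102 = 1)
The row with r = 1 (the gcd) gives the Bezout coefficients s = -49, t = 102.
Result: 281 · (-49) + 135 · (102) = 1.

gcd(281, 135) = 1; s = -49, t = 102 (check: 281·(-49) + 135·102 = 1).


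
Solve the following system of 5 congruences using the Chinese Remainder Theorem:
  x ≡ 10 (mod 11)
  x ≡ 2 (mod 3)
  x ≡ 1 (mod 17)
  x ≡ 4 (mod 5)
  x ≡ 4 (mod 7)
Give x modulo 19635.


Product of moduli M = 11 · 3 · 17 · 5 · 7 = 19635.
Merge one congruence at a time:
  Start: x ≡ 10 (mod 11).
  Combine with x ≡ 2 (mod 3); new modulus lcm = 33.
    Write x = 10 + 11·t and substitute into x ≡ 2 (mod 3): 11·t ≡ 2 − 10 = -8 (mod 3).
    Reduce coefficients mod 3: 2·t ≡ 1 (mod 3).
    The inverse of 2 mod 3 is 2 (since 2·2 = 4 = 1·3 + 1), so t ≡ 2·1 = 2 ≡ 2 (mod 3).
    Then x = 10 + 11·2 = 32, valid modulo lcm(11, 3) = 33: x ≡ 32 (mod 33).
  Combine with x ≡ 1 (mod 17); new modulus lcm = 561.
    Write x = 32 + 33·t and substitute into x ≡ 1 (mod 17): 33·t ≡ 1 − 32 = -31 (mod 17).
    Reduce coefficients mod 17: 16·t ≡ 3 (mod 17).
    The inverse of 16 mod 17 is 16 (since 16·16 = 256 = 15·17 + 1), so t ≡ 16·3 = 48 ≡ 14 (mod 17).
    Then x = 32 + 33·14 = 494, valid modulo lcm(33, 17) = 561: x ≡ 494 (mod 561).
  Combine with x ≡ 4 (mod 5); new modulus lcm = 2805.
    Write x = 494 + 561·t and substitute into x ≡ 4 (mod 5): 561·t ≡ 4 − 494 = -490 (mod 5).
    Reduce coefficients mod 5: 1·t ≡ 0 (mod 5).
    So t ≡ 0 (mod 5).
    Then x = 494 + 561·0 = 494, valid modulo lcm(561, 5) = 2805: x ≡ 494 (mod 2805).
  Combine with x ≡ 4 (mod 7); new modulus lcm = 19635.
    Write x = 494 + 2805·t and substitute into x ≡ 4 (mod 7): 2805·t ≡ 4 − 494 = -490 (mod 7).
    Reduce coefficients mod 7: 5·t ≡ 0 (mod 7).
    The inverse of 5 mod 7 is 3 (since 5·3 = 15 = 2·7 + 1), so t ≡ 3·0 = 0 ≡ 0 (mod 7).
    Then x = 494 + 2805·0 = 494, valid modulo lcm(2805, 7) = 19635: x ≡ 494 (mod 19635).
Verify against each original: 494 mod 11 = 10, 494 mod 3 = 2, 494 mod 17 = 1, 494 mod 5 = 4, 494 mod 7 = 4.

x ≡ 494 (mod 19635).


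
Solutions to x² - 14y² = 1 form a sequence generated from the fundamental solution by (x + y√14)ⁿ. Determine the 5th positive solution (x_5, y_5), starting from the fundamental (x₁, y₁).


Step 1: Find the fundamental solution (x₁, y₁) of x² - 14y² = 1.
  Expand √14 as a continued fraction. a₀ = ⌊√14⌋ = 3; iterate m_{k+1} = d_k·a_k − m_k, d_{k+1} = (14 − m_{k+1}²)/d_k, a_{k+1} = ⌊(a₀ + m_{k+1})/d_{k+1}⌋ (starting m₀ = 0, d₀ = 1), with convergents p_k = a_k·p_{k-1} + p_{k-2}, q_k = a_k·q_{k-1} + q_{k-2} (p₋₁ = 1, q₋₁ = 0):
  k = 0: a₀ = 3; p₀/q₀ = 3/1; p₀² − 14·q₀² = 9 − 14 = -5.
  k = 1: m = 3, d = 5, a = ⌊(3 + 3)/5⌋ = 1; p/q = (1·3 + 1)/(1·1 + 0) = 4/1; p² − 14·q² = 16 − 14 = 2.
  k = 2: m = 2, d = 2, a = ⌊(3 + 2)/2⌋ = 2; p/q = (2·4 + 3)/(2·1 + 1) = 11/3; p² − 14·q² = 121 − 126 = -5.
  k = 3: m = 2, d = 5, a = ⌊(3 + 2)/5⌋ = 1; p/q = (1·11 + 4)/(1·3 + 1) = 15/4; p² − 14·q² = 225 − 224 = 1.
  The first convergent with p² − 14·q² = 1 gives the fundamental solution (x₁, y₁) = (15, 4).
Step 2: Apply the recurrence (x_{n+1}, y_{n+1}) = (x₁x_n + 14y₁y_n, x₁y_n + y₁x_n) repeatedly.
  From (x_1, y_1) = (15, 4): x_2 = 15·15 + 14·4·4 = 449; y_2 = 15·4 + 4·15 = 120.
  From (x_2, y_2) = (449, 120): x_3 = 15·449 + 14·4·120 = 13455; y_3 = 15·120 + 4·449 = 3596.
  From (x_3, y_3) = (13455, 3596): x_4 = 15·13455 + 14·4·3596 = 403201; y_4 = 15·3596 + 4·13455 = 107760.
  From (x_4, y_4) = (403201, 107760): x_5 = 15·403201 + 14·4·107760 = 12082575; y_5 = 15·107760 + 4·403201 = 3229204.
Step 3: Verify x_5² - 14·y_5² = 145988618630625 - 145988618630624 = 1 (should be 1). ✓

(x_1, y_1) = (15, 4); (x_5, y_5) = (12082575, 3229204).


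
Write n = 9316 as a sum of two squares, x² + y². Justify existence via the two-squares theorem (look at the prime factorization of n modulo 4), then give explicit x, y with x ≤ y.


Step 1: Factor n = 9316 = 2^2 · 17 · 137.
Step 2: Check the mod-4 condition on each prime factor: 2 = 2 (special); 17 ≡ 1 (mod 4), exponent 1; 137 ≡ 1 (mod 4), exponent 1.
All primes ≡ 3 (mod 4) appear to even exponent (or don't appear), so by the two-squares theorem n IS expressible as a sum of two squares.
Step 3: Build a representation. Group n = k² · m with k = 2 and m = 17 · 137 = 2329 (a product of primes ≡ 1 (mod 4)); a representation of m scales to one of n via (k·x)² + (k·y)² = k²(x² + y²). Each prime p ≡ 1 (mod 4) is itself a sum of two squares; find a² by testing p − a² for a perfect square:
  17: 17 − 1² = 16 = 4² ⇒ 17 = 1² + 4².
  137: 137 − 1² = 136, 137 − 2² = 133, 137 − 3² = 128, 137 − 4² = 121 = 11² ⇒ 137 = 4² + 11².
  Combine using the Brahmagupta–Fibonacci identity (a² + b²)(c² + d²) = (ac − bd)² + (ad + bc)² = (ac + bd)² + (ad − bc)²:
  17 · 137 = 2329: from (1² + 4²)(4² + 11²), take (1·4 − 4·11, 1·11 + 4·4) = (4 − 44, 11 + 16) = (-40, 27); dropping signs (only squares matter) gives (40, 27); check 40² + 27² = 1600 + 729 = 2329 ✓.
  Scale by k = 2: (2·40, 2·27) = (80, 54).
Step 4: Order so x ≤ y and verify: 54² + 80² = 2916 + 6400 = 9316 = n. ✓

n = 9316 = 54² + 80² (one valid representation with x ≤ y).


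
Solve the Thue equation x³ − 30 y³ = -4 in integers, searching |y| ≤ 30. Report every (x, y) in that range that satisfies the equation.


The equation is x³ - 30y³ = -4. For fixed y, x³ = 30·y³ − 4, so a solution requires the RHS to be a perfect cube.
Strategy: iterate y from -30 to 30, compute RHS = 30·y³ − 4, and check whether it is a (positive or negative) perfect cube.
Check small values of y:
  y = 0: RHS = -4 is not a perfect cube.
  y = 1: RHS = 26 is not a perfect cube.
  y = -1: RHS = -34 is not a perfect cube.
  y = 2: RHS = 236 is not a perfect cube.
  y = -2: RHS = -244 is not a perfect cube.
  y = 3: RHS = 806 is not a perfect cube.
  y = -3: RHS = -814 is not a perfect cube.
Continuing the search up to |y| = 30 finds no solutions either.
No (x, y) in the scanned range satisfies the equation.

No integer solutions with |y| ≤ 30.


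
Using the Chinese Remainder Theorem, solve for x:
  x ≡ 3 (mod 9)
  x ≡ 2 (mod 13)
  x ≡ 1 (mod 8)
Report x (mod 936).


Moduli 9, 13, 8 are pairwise coprime; by CRT there is a unique solution modulo M = 9 · 13 · 8 = 936.
Solve pairwise, accumulating the modulus:
  Start with x ≡ 3 (mod 9).
  Combine with x ≡ 2 (mod 13): since gcd(9, 13) = 1, we get a unique residue mod 117.
    Write x = 3 + 9·t and substitute into x ≡ 2 (mod 13): 9·t ≡ 2 − 3 = -1 (mod 13).
    Reduce coefficients mod 13: 9·t ≡ 12 (mod 13).
    The inverse of 9 mod 13 is 3 (since 9·3 = 27 = 2·13 + 1), so t ≡ 3·12 = 36 ≡ 10 (mod 13).
    Then x = 3 + 9·10 = 93, valid modulo lcm(9, 13) = 117: x ≡ 93 (mod 117).
  Combine with x ≡ 1 (mod 8): since gcd(117, 8) = 1, we get a unique residue mod 936.
    Write x = 93 + 117·t and substitute into x ≡ 1 (mod 8): 117·t ≡ 1 − 93 = -92 (mod 8).
    Reduce coefficients mod 8: 5·t ≡ 4 (mod 8).
    The inverse of 5 mod 8 is 5 (since 5·5 = 25 = 3·8 + 1), so t ≡ 5·4 = 20 ≡ 4 (mod 8).
    Then x = 93 + 117·4 = 561, valid modulo lcm(117, 8) = 936: x ≡ 561 (mod 936).
Verify: 561 mod 9 = 3 ✓, 561 mod 13 = 2 ✓, 561 mod 8 = 1 ✓.

x ≡ 561 (mod 936).


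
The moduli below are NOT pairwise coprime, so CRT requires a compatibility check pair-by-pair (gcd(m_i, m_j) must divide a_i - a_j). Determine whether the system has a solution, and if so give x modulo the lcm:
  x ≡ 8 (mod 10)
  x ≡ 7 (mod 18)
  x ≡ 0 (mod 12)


Moduli 10, 18, 12 are not pairwise coprime, so CRT works modulo lcm(m_i) when all pairwise compatibility conditions hold.
Pairwise compatibility: gcd(m_i, m_j) must divide a_i - a_j for every pair.
Merge one congruence at a time:
  Start: x ≡ 8 (mod 10).
  Combine with x ≡ 7 (mod 18): gcd(10, 18) = 2, and 7 - 8 = -1 is NOT divisible by 2.
    ⇒ system is inconsistent (no integer solution).

No solution (the system is inconsistent).


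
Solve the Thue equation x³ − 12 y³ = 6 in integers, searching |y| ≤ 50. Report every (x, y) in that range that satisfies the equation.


The equation is x³ - 12y³ = 6. For fixed y, x³ = 12·y³ + 6, so a solution requires the RHS to be a perfect cube.
Strategy: iterate y from -50 to 50, compute RHS = 12·y³ + 6, and check whether it is a (positive or negative) perfect cube.
Check small values of y:
  y = 0: RHS = 6 is not a perfect cube.
  y = 1: RHS = 18 is not a perfect cube.
  y = -1: RHS = -6 is not a perfect cube.
  y = 2: RHS = 102 is not a perfect cube.
  y = -2: RHS = -90 is not a perfect cube.
  y = 3: RHS = 330 is not a perfect cube.
  y = -3: RHS = -318 is not a perfect cube.
Continuing the search up to |y| = 50 finds no solutions either.
No (x, y) in the scanned range satisfies the equation.

No integer solutions with |y| ≤ 50.


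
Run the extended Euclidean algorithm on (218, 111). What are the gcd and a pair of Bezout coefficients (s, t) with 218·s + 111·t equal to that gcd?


Euclidean algorithm on (218, 111) — divide until remainder is 0:
  218 = 1 · 111 + 107
  111 = 1 · 107 + 4
  107 = 26 · 4 + 3
  4 = 1 · 3 + 1
  3 = 3 · 1 + 0
gcd(218, 111) = 1.
Track Bezout coefficients alongside the remainders: start with r₀ = 218 = a·1 + b·0 (s = 1, t = 0) and r₁ = 111 = a·0 + b·1 (s = 0, t = 1); each new remainder r_{k+1} = r_{k-1} − q_k·r_k inherits s_{k+1} = s_{k-1} − q_k·s_k, t_{k+1} = t_{k-1} − q_k·t_k, so r_k = a·s_k + b·t_k at every step:
  q = 1: r = 107, s = 1 − 1·0 = 1, t = 0 − 1·1 = -1  (check: 218·1 + 111·(-1) = 107)
  q = 1: r = 4, s = 0 − 1·1 = -1, t = 1 − 1·(-1) = 2  (check: 218·(-1) + 111·2 = 4)
  q = 26: r = 3, s = 1 − 26·(-1) = 27, t = -1 − 26·2 = -53  (check: 218·27 + 111·(-53) = 3)
  q = 1: r = 1, s = -1 − 1·27 = -28, t = 2 − 1·(-53) = 55  (check: 218·(-28) + 111·55 = 1)
The row with r = 1 (the gcd) gives the Bezout coefficients s = -28, t = 55.
Result: 218 · (-28) + 111 · (55) = 1.

gcd(218, 111) = 1; s = -28, t = 55 (check: 218·(-28) + 111·55 = 1).


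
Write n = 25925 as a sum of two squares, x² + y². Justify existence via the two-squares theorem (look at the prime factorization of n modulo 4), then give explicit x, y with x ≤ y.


Step 1: Factor n = 25925 = 5^2 · 17 · 61.
Step 2: Check the mod-4 condition on each prime factor: 5 ≡ 1 (mod 4), exponent 2; 17 ≡ 1 (mod 4), exponent 1; 61 ≡ 1 (mod 4), exponent 1.
All primes ≡ 3 (mod 4) appear to even exponent (or don't appear), so by the two-squares theorem n IS expressible as a sum of two squares.
Step 3: Build a representation. Group n = k² · m with k = 5 and m = 17 · 61 = 1037 (a product of primes ≡ 1 (mod 4)); a representation of m scales to one of n via (k·x)² + (k·y)² = k²(x² + y²). Each prime p ≡ 1 (mod 4) is itself a sum of two squares; find a² by testing p − a² for a perfect square:
  17: 17 − 1² = 16 = 4² ⇒ 17 = 1² + 4².
  61: 61 − 1² = 60, 61 − 2² = 57, 61 − 3² = 52, 61 − 4² = 45, 61 − 5² = 36 = 6² ⇒ 61 = 5² + 6².
  Combine using the Brahmagupta–Fibonacci identity (a² + b²)(c² + d²) = (ac − bd)² + (ad + bc)² = (ac + bd)² + (ad − bc)²:
  17 · 61 = 1037: from (1² + 4²)(5² + 6²), take (1·5 − 4·6, 1·6 + 4·5) = (5 − 24, 6 + 20) = (-19, 26); dropping signs (only squares matter) gives (19, 26); check 19² + 26² = 361 + 676 = 1037 ✓.
  Scale by k = 5: (5·19, 5·26) = (95, 130).
Step 4: Order so x ≤ y and verify: 95² + 130² = 9025 + 16900 = 25925 = n. ✓

n = 25925 = 95² + 130² (one valid representation with x ≤ y).


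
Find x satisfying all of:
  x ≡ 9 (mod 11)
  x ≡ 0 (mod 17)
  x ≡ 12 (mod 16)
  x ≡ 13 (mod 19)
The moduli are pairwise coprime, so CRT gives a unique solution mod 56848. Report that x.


Product of moduli M = 11 · 17 · 16 · 19 = 56848.
Merge one congruence at a time:
  Start: x ≡ 9 (mod 11).
  Combine with x ≡ 0 (mod 17); new modulus lcm = 187.
    Write x = 9 + 11·t and substitute into x ≡ 0 (mod 17): 11·t ≡ 0 − 9 = -9 (mod 17).
    Reduce coefficients mod 17: 11·t ≡ 8 (mod 17).
    The inverse of 11 mod 17 is 14 (since 11·14 = 154 = 9·17 + 1), so t ≡ 14·8 = 112 ≡ 10 (mod 17).
    Then x = 9 + 11·10 = 119, valid modulo lcm(11, 17) = 187: x ≡ 119 (mod 187).
  Combine with x ≡ 12 (mod 16); new modulus lcm = 2992.
    Write x = 119 + 187·t and substitute into x ≡ 12 (mod 16): 187·t ≡ 12 − 119 = -107 (mod 16).
    Reduce coefficients mod 16: 11·t ≡ 5 (mod 16).
    The inverse of 11 mod 16 is 3 (since 11·3 = 33 = 2·16 + 1), so t ≡ 3·5 = 15 ≡ 15 (mod 16).
    Then x = 119 + 187·15 = 2924, valid modulo lcm(187, 16) = 2992: x ≡ 2924 (mod 2992).
  Combine with x ≡ 13 (mod 19); new modulus lcm = 56848.
    Write x = 2924 + 2992·t and substitute into x ≡ 13 (mod 19): 2992·t ≡ 13 − 2924 = -2911 (mod 19).
    Reduce coefficients mod 19: 9·t ≡ 15 (mod 19).
    The inverse of 9 mod 19 is 17 (since 9·17 = 153 = 8·19 + 1), so t ≡ 17·15 = 255 ≡ 8 (mod 19).
    Then x = 2924 + 2992·8 = 26860, valid modulo lcm(2992, 19) = 56848: x ≡ 26860 (mod 56848).
Verify against each original: 26860 mod 11 = 9, 26860 mod 17 = 0, 26860 mod 16 = 12, 26860 mod 19 = 13.

x ≡ 26860 (mod 56848).


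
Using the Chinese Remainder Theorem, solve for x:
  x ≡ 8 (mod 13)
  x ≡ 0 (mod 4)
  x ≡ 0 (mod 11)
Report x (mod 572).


Moduli 13, 4, 11 are pairwise coprime; by CRT there is a unique solution modulo M = 13 · 4 · 11 = 572.
Solve pairwise, accumulating the modulus:
  Start with x ≡ 8 (mod 13).
  Combine with x ≡ 0 (mod 4): since gcd(13, 4) = 1, we get a unique residue mod 52.
    Write x = 8 + 13·t and substitute into x ≡ 0 (mod 4): 13·t ≡ 0 − 8 = -8 (mod 4).
    Reduce coefficients mod 4: 1·t ≡ 0 (mod 4).
    So t ≡ 0 (mod 4).
    Then x = 8 + 13·0 = 8, valid modulo lcm(13, 4) = 52: x ≡ 8 (mod 52).
  Combine with x ≡ 0 (mod 11): since gcd(52, 11) = 1, we get a unique residue mod 572.
    Write x = 8 + 52·t and substitute into x ≡ 0 (mod 11): 52·t ≡ 0 − 8 = -8 (mod 11).
    Reduce coefficients mod 11: 8·t ≡ 3 (mod 11).
    The inverse of 8 mod 11 is 7 (since 8·7 = 56 = 5·11 + 1), so t ≡ 7·3 = 21 ≡ 10 (mod 11).
    Then x = 8 + 52·10 = 528, valid modulo lcm(52, 11) = 572: x ≡ 528 (mod 572).
Verify: 528 mod 13 = 8 ✓, 528 mod 4 = 0 ✓, 528 mod 11 = 0 ✓.

x ≡ 528 (mod 572).


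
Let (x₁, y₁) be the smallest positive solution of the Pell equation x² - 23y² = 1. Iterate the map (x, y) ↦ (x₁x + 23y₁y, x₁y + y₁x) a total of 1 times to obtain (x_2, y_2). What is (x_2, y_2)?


Step 1: Find the fundamental solution (x₁, y₁) of x² - 23y² = 1.
  Expand √23 as a continued fraction. a₀ = ⌊√23⌋ = 4; iterate m_{k+1} = d_k·a_k − m_k, d_{k+1} = (23 − m_{k+1}²)/d_k, a_{k+1} = ⌊(a₀ + m_{k+1})/d_{k+1}⌋ (starting m₀ = 0, d₀ = 1), with convergents p_k = a_k·p_{k-1} + p_{k-2}, q_k = a_k·q_{k-1} + q_{k-2} (p₋₁ = 1, q₋₁ = 0):
  k = 0: a₀ = 4; p₀/q₀ = 4/1; p₀² − 23·q₀² = 16 − 23 = -7.
  k = 1: m = 4, d = 7, a = ⌊(4 + 4)/7⌋ = 1; p/q = (1·4 + 1)/(1·1 + 0) = 5/1; p² − 23·q² = 25 − 23 = 2.
  k = 2: m = 3, d = 2, a = ⌊(4 + 3)/2⌋ = 3; p/q = (3·5 + 4)/(3·1 + 1) = 19/4; p² − 23·q² = 361 − 368 = -7.
  k = 3: m = 3, d = 7, a = ⌊(4 + 3)/7⌋ = 1; p/q = (1·19 + 5)/(1·4 + 1) = 24/5; p² − 23·q² = 576 − 575 = 1.
  The first convergent with p² − 23·q² = 1 gives the fundamental solution (x₁, y₁) = (24, 5).
Step 2: Apply the recurrence (x_{n+1}, y_{n+1}) = (x₁x_n + 23y₁y_n, x₁y_n + y₁x_n) repeatedly.
  From (x_1, y_1) = (24, 5): x_2 = 24·24 + 23·5·5 = 1151; y_2 = 24·5 + 5·24 = 240.
Step 3: Verify x_2² - 23·y_2² = 1324801 - 1324800 = 1 (should be 1). ✓

(x_1, y_1) = (24, 5); (x_2, y_2) = (1151, 240).


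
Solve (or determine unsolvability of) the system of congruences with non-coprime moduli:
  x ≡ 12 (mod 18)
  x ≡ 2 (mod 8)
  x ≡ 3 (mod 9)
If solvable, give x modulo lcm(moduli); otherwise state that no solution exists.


Moduli 18, 8, 9 are not pairwise coprime, so CRT works modulo lcm(m_i) when all pairwise compatibility conditions hold.
Pairwise compatibility: gcd(m_i, m_j) must divide a_i - a_j for every pair.
Merge one congruence at a time:
  Start: x ≡ 12 (mod 18).
  Combine with x ≡ 2 (mod 8): gcd(18, 8) = 2; 2 - 12 = -10, which IS divisible by 2, so compatible.
    Write x = 12 + 18·t and substitute into x ≡ 2 (mod 8): 18·t ≡ 2 − 12 = -10 (mod 8).
    Divide the congruence (and modulus) by g = 2: 9·t ≡ -5 (mod 4).
    Reduce coefficients mod 4: 1·t ≡ 3 (mod 4).
    So t ≡ 3 (mod 4).
    Then x = 12 + 18·3 = 66, valid modulo lcm(18, 8) = 72: x ≡ 66 (mod 72).
  Combine with x ≡ 3 (mod 9): gcd(72, 9) = 9; 3 - 66 = -63, which IS divisible by 9, so compatible.
    Write x = 66 + 72·t and substitute into x ≡ 3 (mod 9): 72·t ≡ 3 − 66 = -63 (mod 9).
    Divide the congruence (and modulus) by g = 9: 8·t ≡ -7 (mod 1).
    Modulo 1 every t works; take t = 0.
    Then x = 66 + 72·0 = 66, valid modulo lcm(72, 9) = 72: x ≡ 66 (mod 72).
Verify: 66 mod 18 = 12, 66 mod 8 = 2, 66 mod 9 = 3.

x ≡ 66 (mod 72).


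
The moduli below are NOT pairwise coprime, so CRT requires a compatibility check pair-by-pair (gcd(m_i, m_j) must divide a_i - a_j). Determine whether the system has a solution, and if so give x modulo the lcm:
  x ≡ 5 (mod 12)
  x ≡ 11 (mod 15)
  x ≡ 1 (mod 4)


Moduli 12, 15, 4 are not pairwise coprime, so CRT works modulo lcm(m_i) when all pairwise compatibility conditions hold.
Pairwise compatibility: gcd(m_i, m_j) must divide a_i - a_j for every pair.
Merge one congruence at a time:
  Start: x ≡ 5 (mod 12).
  Combine with x ≡ 11 (mod 15): gcd(12, 15) = 3; 11 - 5 = 6, which IS divisible by 3, so compatible.
    Write x = 5 + 12·t and substitute into x ≡ 11 (mod 15): 12·t ≡ 11 − 5 = 6 (mod 15).
    Divide the congruence (and modulus) by g = 3: 4·t ≡ 2 (mod 5).
    The inverse of 4 mod 5 is 4 (since 4·4 = 16 = 3·5 + 1), so t ≡ 4·2 = 8 ≡ 3 (mod 5).
    Then x = 5 + 12·3 = 41, valid modulo lcm(12, 15) = 60: x ≡ 41 (mod 60).
  Combine with x ≡ 1 (mod 4): gcd(60, 4) = 4; 1 - 41 = -40, which IS divisible by 4, so compatible.
    Write x = 41 + 60·t and substitute into x ≡ 1 (mod 4): 60·t ≡ 1 − 41 = -40 (mod 4).
    Divide the congruence (and modulus) by g = 4: 15·t ≡ -10 (mod 1).
    Modulo 1 every t works; take t = 0.
    Then x = 41 + 60·0 = 41, valid modulo lcm(60, 4) = 60: x ≡ 41 (mod 60).
Verify: 41 mod 12 = 5, 41 mod 15 = 11, 41 mod 4 = 1.

x ≡ 41 (mod 60).


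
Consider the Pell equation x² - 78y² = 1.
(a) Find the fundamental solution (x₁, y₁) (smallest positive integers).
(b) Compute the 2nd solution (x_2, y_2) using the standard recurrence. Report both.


Step 1: Find the fundamental solution (x₁, y₁) of x² - 78y² = 1.
  Expand √78 as a continued fraction. a₀ = ⌊√78⌋ = 8; iterate m_{k+1} = d_k·a_k − m_k, d_{k+1} = (78 − m_{k+1}²)/d_k, a_{k+1} = ⌊(a₀ + m_{k+1})/d_{k+1}⌋ (starting m₀ = 0, d₀ = 1), with convergents p_k = a_k·p_{k-1} + p_{k-2}, q_k = a_k·q_{k-1} + q_{k-2} (p₋₁ = 1, q₋₁ = 0):
  k = 0: a₀ = 8; p₀/q₀ = 8/1; p₀² − 78·q₀² = 64 − 78 = -14.
  k = 1: m = 8, d = 14, a = ⌊(8 + 8)/14⌋ = 1; p/q = (1·8 + 1)/(1·1 + 0) = 9/1; p² − 78·q² = 81 − 78 = 3.
  k = 2: m = 6, d = 3, a = ⌊(8 + 6)/3⌋ = 4; p/q = (4·9 + 8)/(4·1 + 1) = 44/5; p² − 78·q² = 1936 − 1950 = -14.
  k = 3: m = 6, d = 14, a = ⌊(8 + 6)/14⌋ = 1; p/q = (1·44 + 9)/(1·5 + 1) = 53/6; p² − 78·q² = 2809 − 2808 = 1.
  The first convergent with p² − 78·q² = 1 gives the fundamental solution (x₁, y₁) = (53, 6).
Step 2: Apply the recurrence (x_{n+1}, y_{n+1}) = (x₁x_n + 78y₁y_n, x₁y_n + y₁x_n) repeatedly.
  From (x_1, y_1) = (53, 6): x_2 = 53·53 + 78·6·6 = 5617; y_2 = 53·6 + 6·53 = 636.
Step 3: Verify x_2² - 78·y_2² = 31550689 - 31550688 = 1 (should be 1). ✓

(x_1, y_1) = (53, 6); (x_2, y_2) = (5617, 636).


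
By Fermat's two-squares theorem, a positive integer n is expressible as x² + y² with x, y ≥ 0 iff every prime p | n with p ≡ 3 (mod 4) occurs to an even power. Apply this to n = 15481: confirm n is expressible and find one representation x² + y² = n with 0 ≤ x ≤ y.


Step 1: Factor n = 15481 = 113 · 137.
Step 2: Check the mod-4 condition on each prime factor: 113 ≡ 1 (mod 4), exponent 1; 137 ≡ 1 (mod 4), exponent 1.
All primes ≡ 3 (mod 4) appear to even exponent (or don't appear), so by the two-squares theorem n IS expressible as a sum of two squares.
Step 3: Build a representation. Here n = 113 · 137 is a product of primes ≡ 1 (mod 4). Each prime p ≡ 1 (mod 4) is itself a sum of two squares; find a² by testing p − a² for a perfect square:
  113: 113 − 1² = 112, 113 − 2² = 109, 113 − 3² = 104, 113 − 4² = 97, 113 − 5² = 88, 113 − 6² = 77, 113 − 7² = 64 = 8² ⇒ 113 = 7² + 8².
  137: 137 − 1² = 136, 137 − 2² = 133, 137 − 3² = 128, 137 − 4² = 121 = 11² ⇒ 137 = 4² + 11².
  Combine using the Brahmagupta–Fibonacci identity (a² + b²)(c² + d²) = (ac − bd)² + (ad + bc)² = (ac + bd)² + (ad − bc)²:
  113 · 137 = 15481: from (7² + 8²)(4² + 11²), take (7·4 − 8·11, 7·11 + 8·4) = (28 − 88, 77 + 32) = (-60, 109); dropping signs (only squares matter) gives (60, 109); check 60² + 109² = 3600 + 11881 = 15481 ✓.
Step 4: Order so x ≤ y and verify: 60² + 109² = 3600 + 11881 = 15481 = n. ✓

n = 15481 = 60² + 109² (one valid representation with x ≤ y).


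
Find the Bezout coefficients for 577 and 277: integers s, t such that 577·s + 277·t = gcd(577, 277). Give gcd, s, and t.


Euclidean algorithm on (577, 277) — divide until remainder is 0:
  577 = 2 · 277 + 23
  277 = 12 · 23 + 1
  23 = 23 · 1 + 0
gcd(577, 277) = 1.
Track Bezout coefficients alongside the remainders: start with r₀ = 577 = a·1 + b·0 (s = 1, t = 0) and r₁ = 277 = a·0 + b·1 (s = 0, t = 1); each new remainder r_{k+1} = r_{k-1} − q_k·r_k inherits s_{k+1} = s_{k-1} − q_k·s_k, t_{k+1} = t_{k-1} − q_k·t_k, so r_k = a·s_k + b·t_k at every step:
  q = 2: r = 23, s = 1 − 2·0 = 1, t = 0 − 2·1 = -2  (check: 577·1 + 277·(-2) = 23)
  q = 12: r = 1, s = 0 − 12·1 = -12, t = 1 − 12·(-2) = 25  (check: 577·(-12) + 277·25 = 1)
The row with r = 1 (the gcd) gives the Bezout coefficients s = -12, t = 25.
Result: 577 · (-12) + 277 · (25) = 1.

gcd(577, 277) = 1; s = -12, t = 25 (check: 577·(-12) + 277·25 = 1).


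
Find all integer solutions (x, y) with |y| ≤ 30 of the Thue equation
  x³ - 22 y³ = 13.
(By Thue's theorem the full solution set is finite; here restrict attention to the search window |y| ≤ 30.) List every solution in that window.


The equation is x³ - 22y³ = 13. For fixed y, x³ = 22·y³ + 13, so a solution requires the RHS to be a perfect cube.
Strategy: iterate y from -30 to 30, compute RHS = 22·y³ + 13, and check whether it is a (positive or negative) perfect cube.
Check small values of y:
  y = 0: RHS = 13 is not a perfect cube.
  y = 1: RHS = 35 is not a perfect cube.
  y = -1: RHS = -9 is not a perfect cube.
  y = 2: RHS = 189 is not a perfect cube.
  y = -2: RHS = -163 is not a perfect cube.
  y = 3: RHS = 607 is not a perfect cube.
  y = -3: RHS = -581 is not a perfect cube.
Continuing the search up to |y| = 30 finds no solutions either.
No (x, y) in the scanned range satisfies the equation.

No integer solutions with |y| ≤ 30.


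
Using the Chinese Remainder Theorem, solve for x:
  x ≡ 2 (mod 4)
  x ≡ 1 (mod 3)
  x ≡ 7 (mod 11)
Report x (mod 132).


Moduli 4, 3, 11 are pairwise coprime; by CRT there is a unique solution modulo M = 4 · 3 · 11 = 132.
Solve pairwise, accumulating the modulus:
  Start with x ≡ 2 (mod 4).
  Combine with x ≡ 1 (mod 3): since gcd(4, 3) = 1, we get a unique residue mod 12.
    Write x = 2 + 4·t and substitute into x ≡ 1 (mod 3): 4·t ≡ 1 − 2 = -1 (mod 3).
    Reduce coefficients mod 3: 1·t ≡ 2 (mod 3).
    So t ≡ 2 (mod 3).
    Then x = 2 + 4·2 = 10, valid modulo lcm(4, 3) = 12: x ≡ 10 (mod 12).
  Combine with x ≡ 7 (mod 11): since gcd(12, 11) = 1, we get a unique residue mod 132.
    Write x = 10 + 12·t and substitute into x ≡ 7 (mod 11): 12·t ≡ 7 − 10 = -3 (mod 11).
    Reduce coefficients mod 11: 1·t ≡ 8 (mod 11).
    So t ≡ 8 (mod 11).
    Then x = 10 + 12·8 = 106, valid modulo lcm(12, 11) = 132: x ≡ 106 (mod 132).
Verify: 106 mod 4 = 2 ✓, 106 mod 3 = 1 ✓, 106 mod 11 = 7 ✓.

x ≡ 106 (mod 132).


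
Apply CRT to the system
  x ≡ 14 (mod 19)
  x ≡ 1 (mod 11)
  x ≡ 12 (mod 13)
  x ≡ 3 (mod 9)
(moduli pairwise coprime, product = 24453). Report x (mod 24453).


Product of moduli M = 19 · 11 · 13 · 9 = 24453.
Merge one congruence at a time:
  Start: x ≡ 14 (mod 19).
  Combine with x ≡ 1 (mod 11); new modulus lcm = 209.
    Write x = 14 + 19·t and substitute into x ≡ 1 (mod 11): 19·t ≡ 1 − 14 = -13 (mod 11).
    Reduce coefficients mod 11: 8·t ≡ 9 (mod 11).
    The inverse of 8 mod 11 is 7 (since 8·7 = 56 = 5·11 + 1), so t ≡ 7·9 = 63 ≡ 8 (mod 11).
    Then x = 14 + 19·8 = 166, valid modulo lcm(19, 11) = 209: x ≡ 166 (mod 209).
  Combine with x ≡ 12 (mod 13); new modulus lcm = 2717.
    Write x = 166 + 209·t and substitute into x ≡ 12 (mod 13): 209·t ≡ 12 − 166 = -154 (mod 13).
    Reduce coefficients mod 13: 1·t ≡ 2 (mod 13).
    So t ≡ 2 (mod 13).
    Then x = 166 + 209·2 = 584, valid modulo lcm(209, 13) = 2717: x ≡ 584 (mod 2717).
  Combine with x ≡ 3 (mod 9); new modulus lcm = 24453.
    Write x = 584 + 2717·t and substitute into x ≡ 3 (mod 9): 2717·t ≡ 3 − 584 = -581 (mod 9).
    Reduce coefficients mod 9: 8·t ≡ 4 (mod 9).
    The inverse of 8 mod 9 is 8 (since 8·8 = 64 = 7·9 + 1), so t ≡ 8·4 = 32 ≡ 5 (mod 9).
    Then x = 584 + 2717·5 = 14169, valid modulo lcm(2717, 9) = 24453: x ≡ 14169 (mod 24453).
Verify against each original: 14169 mod 19 = 14, 14169 mod 11 = 1, 14169 mod 13 = 12, 14169 mod 9 = 3.

x ≡ 14169 (mod 24453).


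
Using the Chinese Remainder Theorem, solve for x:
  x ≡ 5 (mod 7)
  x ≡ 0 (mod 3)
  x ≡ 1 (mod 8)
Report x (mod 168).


Moduli 7, 3, 8 are pairwise coprime; by CRT there is a unique solution modulo M = 7 · 3 · 8 = 168.
Solve pairwise, accumulating the modulus:
  Start with x ≡ 5 (mod 7).
  Combine with x ≡ 0 (mod 3): since gcd(7, 3) = 1, we get a unique residue mod 21.
    Write x = 5 + 7·t and substitute into x ≡ 0 (mod 3): 7·t ≡ 0 − 5 = -5 (mod 3).
    Reduce coefficients mod 3: 1·t ≡ 1 (mod 3).
    So t ≡ 1 (mod 3).
    Then x = 5 + 7·1 = 12, valid modulo lcm(7, 3) = 21: x ≡ 12 (mod 21).
  Combine with x ≡ 1 (mod 8): since gcd(21, 8) = 1, we get a unique residue mod 168.
    Write x = 12 + 21·t and substitute into x ≡ 1 (mod 8): 21·t ≡ 1 − 12 = -11 (mod 8).
    Reduce coefficients mod 8: 5·t ≡ 5 (mod 8).
    The inverse of 5 mod 8 is 5 (since 5·5 = 25 = 3·8 + 1), so t ≡ 5·5 = 25 ≡ 1 (mod 8).
    Then x = 12 + 21·1 = 33, valid modulo lcm(21, 8) = 168: x ≡ 33 (mod 168).
Verify: 33 mod 7 = 5 ✓, 33 mod 3 = 0 ✓, 33 mod 8 = 1 ✓.

x ≡ 33 (mod 168).


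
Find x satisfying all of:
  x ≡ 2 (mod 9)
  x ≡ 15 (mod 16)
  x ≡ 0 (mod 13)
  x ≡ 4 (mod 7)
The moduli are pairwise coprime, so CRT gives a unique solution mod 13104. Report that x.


Product of moduli M = 9 · 16 · 13 · 7 = 13104.
Merge one congruence at a time:
  Start: x ≡ 2 (mod 9).
  Combine with x ≡ 15 (mod 16); new modulus lcm = 144.
    Write x = 2 + 9·t and substitute into x ≡ 15 (mod 16): 9·t ≡ 15 − 2 = 13 (mod 16).
    The inverse of 9 mod 16 is 9 (since 9·9 = 81 = 5·16 + 1), so t ≡ 9·13 = 117 ≡ 5 (mod 16).
    Then x = 2 + 9·5 = 47, valid modulo lcm(9, 16) = 144: x ≡ 47 (mod 144).
  Combine with x ≡ 0 (mod 13); new modulus lcm = 1872.
    Write x = 47 + 144·t and substitute into x ≡ 0 (mod 13): 144·t ≡ 0 − 47 = -47 (mod 13).
    Reduce coefficients mod 13: 1·t ≡ 5 (mod 13).
    So t ≡ 5 (mod 13).
    Then x = 47 + 144·5 = 767, valid modulo lcm(144, 13) = 1872: x ≡ 767 (mod 1872).
  Combine with x ≡ 4 (mod 7); new modulus lcm = 13104.
    Write x = 767 + 1872·t and substitute into x ≡ 4 (mod 7): 1872·t ≡ 4 − 767 = -763 (mod 7).
    Reduce coefficients mod 7: 3·t ≡ 0 (mod 7).
    The inverse of 3 mod 7 is 5 (since 3·5 = 15 = 2·7 + 1), so t ≡ 5·0 = 0 ≡ 0 (mod 7).
    Then x = 767 + 1872·0 = 767, valid modulo lcm(1872, 7) = 13104: x ≡ 767 (mod 13104).
Verify against each original: 767 mod 9 = 2, 767 mod 16 = 15, 767 mod 13 = 0, 767 mod 7 = 4.

x ≡ 767 (mod 13104).
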